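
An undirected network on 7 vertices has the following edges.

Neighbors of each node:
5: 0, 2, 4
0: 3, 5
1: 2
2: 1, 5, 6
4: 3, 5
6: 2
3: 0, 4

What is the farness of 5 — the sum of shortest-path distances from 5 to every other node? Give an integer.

9

Distances from 5: 0:1, 1:2, 2:1, 3:2, 4:1, 6:2.
Sum = 1 + 2 + 1 + 2 + 1 + 2 = 9.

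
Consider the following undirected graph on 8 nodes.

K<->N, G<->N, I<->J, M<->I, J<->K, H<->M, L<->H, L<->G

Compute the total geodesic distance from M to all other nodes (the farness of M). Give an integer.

Distances from M: G:3, H:1, I:1, J:2, K:3, L:2, N:4.
Sum = 3 + 1 + 1 + 2 + 3 + 2 + 4 = 16.

16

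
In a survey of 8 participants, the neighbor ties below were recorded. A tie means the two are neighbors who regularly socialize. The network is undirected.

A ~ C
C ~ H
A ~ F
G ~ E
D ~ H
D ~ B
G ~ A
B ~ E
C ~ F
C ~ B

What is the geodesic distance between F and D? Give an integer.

One shortest route is F – C – H – D, which uses 3 edges, and at distance 2 from F we only reach {B, G, H}, which does not include D. So d(F,D) = 3.

3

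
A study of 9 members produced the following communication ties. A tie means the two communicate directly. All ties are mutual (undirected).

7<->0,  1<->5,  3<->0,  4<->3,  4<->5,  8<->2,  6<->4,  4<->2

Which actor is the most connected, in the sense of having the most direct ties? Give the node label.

4

Degrees — 0:2, 1:1, 2:2, 3:2, 4:4, 5:2, 6:1, 7:1, 8:1.
The maximum is 4, attained only by 4.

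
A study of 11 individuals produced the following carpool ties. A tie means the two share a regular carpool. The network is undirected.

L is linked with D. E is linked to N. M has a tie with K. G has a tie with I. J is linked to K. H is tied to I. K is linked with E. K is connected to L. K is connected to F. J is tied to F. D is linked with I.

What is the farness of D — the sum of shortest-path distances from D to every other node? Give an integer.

24

Distances from D: E:3, F:3, G:2, H:2, I:1, J:3, K:2, L:1, M:3, N:4.
Sum = 3 + 3 + 2 + 2 + 1 + 3 + 2 + 1 + 3 + 4 = 24.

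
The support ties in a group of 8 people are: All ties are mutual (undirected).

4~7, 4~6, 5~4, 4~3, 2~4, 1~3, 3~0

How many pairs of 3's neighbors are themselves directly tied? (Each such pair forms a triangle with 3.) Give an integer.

3's neighbors are 0, 1, and 4, but none of them are tied to each other, so no triangle contains 3.

0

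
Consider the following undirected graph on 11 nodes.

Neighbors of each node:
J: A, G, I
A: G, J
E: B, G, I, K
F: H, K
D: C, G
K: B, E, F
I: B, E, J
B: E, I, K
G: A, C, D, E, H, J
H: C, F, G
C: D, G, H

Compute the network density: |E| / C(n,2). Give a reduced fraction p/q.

There are 17 edges and 11 nodes, so the maximum possible is C(11,2) = 55.
Density = 17/55.

17/55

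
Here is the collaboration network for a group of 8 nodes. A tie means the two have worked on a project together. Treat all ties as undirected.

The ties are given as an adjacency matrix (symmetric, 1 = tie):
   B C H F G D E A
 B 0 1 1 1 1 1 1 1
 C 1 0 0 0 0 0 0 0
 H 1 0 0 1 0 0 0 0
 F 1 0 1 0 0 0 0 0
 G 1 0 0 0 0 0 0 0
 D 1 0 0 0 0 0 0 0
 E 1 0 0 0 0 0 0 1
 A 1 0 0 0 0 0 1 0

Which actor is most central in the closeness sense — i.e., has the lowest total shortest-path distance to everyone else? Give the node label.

B

Farness (sum of distances to all others) for each node — A:12, B:7, C:13, D:13, E:12, F:12, G:13, H:12.
The smallest farness is 7, for B, so B has the highest closeness.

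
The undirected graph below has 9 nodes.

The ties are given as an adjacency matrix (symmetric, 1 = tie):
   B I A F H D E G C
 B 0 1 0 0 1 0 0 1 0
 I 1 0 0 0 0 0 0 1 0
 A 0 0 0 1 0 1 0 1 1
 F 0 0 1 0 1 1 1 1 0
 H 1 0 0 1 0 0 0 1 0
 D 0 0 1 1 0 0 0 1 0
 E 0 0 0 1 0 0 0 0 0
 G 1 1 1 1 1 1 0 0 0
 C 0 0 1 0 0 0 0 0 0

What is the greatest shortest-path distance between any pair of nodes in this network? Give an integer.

3

Eccentricity of each node (its greatest distance to any other): A:2, B:3, C:3, D:2, E:3, F:2, G:2, H:3, I:3.
The maximum eccentricity is 3, realized for instance by the pair B–E via B – H – F – E. So the diameter is 3.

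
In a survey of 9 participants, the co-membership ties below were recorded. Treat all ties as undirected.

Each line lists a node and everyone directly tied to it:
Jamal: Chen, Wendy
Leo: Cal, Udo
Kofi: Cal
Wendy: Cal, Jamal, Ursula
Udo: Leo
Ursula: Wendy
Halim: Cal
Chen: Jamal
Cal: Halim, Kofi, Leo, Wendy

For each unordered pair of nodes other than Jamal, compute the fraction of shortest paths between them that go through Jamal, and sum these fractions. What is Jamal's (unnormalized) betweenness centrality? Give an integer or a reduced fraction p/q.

7

Pairs whose geodesics pass through Jamal — Ursula–Chen: 1; Kofi–Chen: 1; Cal–Chen: 1; Leo–Chen: 1; Wendy–Chen: 1; Chen–Udo: 1; Chen–Halim: 1.
All other pairs contribute 0.
Summing the contributions gives betweenness(Jamal) = 7.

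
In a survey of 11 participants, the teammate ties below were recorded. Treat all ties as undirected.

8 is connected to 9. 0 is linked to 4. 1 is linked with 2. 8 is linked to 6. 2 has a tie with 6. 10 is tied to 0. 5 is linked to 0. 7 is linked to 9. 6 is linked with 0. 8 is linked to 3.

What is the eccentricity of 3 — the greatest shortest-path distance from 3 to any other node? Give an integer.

Distances from 3: 0:3, 1:4, 2:3, 4:4, 5:4, 6:2, 7:3, 8:1, 9:2, 10:4.
The largest is 4 (to 5, 10, 4, and 1), so the eccentricity of 3 is 4.

4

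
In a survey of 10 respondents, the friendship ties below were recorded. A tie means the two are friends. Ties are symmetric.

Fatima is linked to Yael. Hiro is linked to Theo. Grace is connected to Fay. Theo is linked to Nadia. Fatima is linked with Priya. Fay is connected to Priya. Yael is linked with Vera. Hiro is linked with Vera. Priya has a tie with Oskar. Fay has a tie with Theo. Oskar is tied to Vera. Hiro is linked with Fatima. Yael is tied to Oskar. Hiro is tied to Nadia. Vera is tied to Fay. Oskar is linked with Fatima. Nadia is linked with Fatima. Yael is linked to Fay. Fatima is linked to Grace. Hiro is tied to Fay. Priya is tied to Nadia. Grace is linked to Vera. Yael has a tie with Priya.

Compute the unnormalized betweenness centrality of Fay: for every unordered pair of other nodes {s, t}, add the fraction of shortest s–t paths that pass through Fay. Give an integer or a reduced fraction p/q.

235/42

Pairs whose geodesics pass through Fay — Vera–Theo: 1/2; Vera–Priya: 1/3; Theo–Priya: 1/2; Theo–Grace: 1; Theo–Oskar: 3/7; Theo–Yael: 1; Hiro–Priya: 1/3; Hiro–Grace: 1/3; Hiro–Yael: 1/3; Priya–Grace: 1/2; Grace–Yael: 1/3.
All other pairs contribute 0.
Summing the contributions gives betweenness(Fay) = 235/42.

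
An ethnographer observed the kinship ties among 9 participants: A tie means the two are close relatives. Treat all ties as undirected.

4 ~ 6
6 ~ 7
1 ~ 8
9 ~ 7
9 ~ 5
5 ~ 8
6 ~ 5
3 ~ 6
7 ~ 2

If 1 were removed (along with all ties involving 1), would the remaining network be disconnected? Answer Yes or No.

No

Even without 1, every remaining node can still reach every other (the residual graph is connected), so 1 is not a cut vertex.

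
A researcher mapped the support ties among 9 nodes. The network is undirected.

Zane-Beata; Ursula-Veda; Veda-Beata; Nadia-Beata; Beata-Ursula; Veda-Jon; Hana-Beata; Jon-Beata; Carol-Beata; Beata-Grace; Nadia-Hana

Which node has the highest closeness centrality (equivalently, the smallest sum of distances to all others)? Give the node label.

Farness (sum of distances to all others) for each node — Beata:8, Carol:15, Grace:15, Hana:14, Jon:14, Nadia:14, Ursula:14, Veda:13, Zane:15.
The smallest farness is 8, for Beata, so Beata has the highest closeness.

Beata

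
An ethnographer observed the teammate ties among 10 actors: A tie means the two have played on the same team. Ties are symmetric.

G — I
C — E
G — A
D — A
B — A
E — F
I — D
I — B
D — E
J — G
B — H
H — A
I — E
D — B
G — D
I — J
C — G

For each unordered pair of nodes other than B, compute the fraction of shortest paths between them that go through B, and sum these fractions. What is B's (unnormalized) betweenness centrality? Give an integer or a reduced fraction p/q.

Pairs whose geodesics pass through B — D–H: 1/2; H–E: 2/3; H–I: 1; H–F: 2/3; H–J: 1/2; A–I: 1/3.
All other pairs contribute 0.
Summing the contributions gives betweenness(B) = 11/3.

11/3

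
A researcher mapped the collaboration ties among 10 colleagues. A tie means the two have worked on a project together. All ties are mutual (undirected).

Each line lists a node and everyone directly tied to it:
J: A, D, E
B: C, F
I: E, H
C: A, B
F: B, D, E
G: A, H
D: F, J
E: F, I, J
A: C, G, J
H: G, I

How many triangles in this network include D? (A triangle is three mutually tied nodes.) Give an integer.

D's neighbors are F and J, but none of them are tied to each other, so no triangle contains D.

0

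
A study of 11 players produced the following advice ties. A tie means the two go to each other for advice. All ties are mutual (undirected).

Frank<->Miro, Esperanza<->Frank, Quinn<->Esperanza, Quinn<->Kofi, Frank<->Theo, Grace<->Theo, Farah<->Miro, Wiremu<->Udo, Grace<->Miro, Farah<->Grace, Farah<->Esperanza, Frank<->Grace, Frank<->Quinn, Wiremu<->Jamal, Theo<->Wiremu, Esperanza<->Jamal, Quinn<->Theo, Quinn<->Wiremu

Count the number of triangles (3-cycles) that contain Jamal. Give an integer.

Jamal's neighbors are Esperanza and Wiremu, but none of them are tied to each other, so no triangle contains Jamal.

0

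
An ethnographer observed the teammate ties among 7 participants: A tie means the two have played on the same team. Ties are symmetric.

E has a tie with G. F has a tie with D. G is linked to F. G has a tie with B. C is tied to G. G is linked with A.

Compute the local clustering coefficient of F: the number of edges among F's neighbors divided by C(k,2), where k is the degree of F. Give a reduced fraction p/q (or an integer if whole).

0

F's neighbors: D and G (k = 2).
Possible neighbor pairs: C(2,2) = 1. Edges among them: none → e = 0.
Clustering(F) = 0/1.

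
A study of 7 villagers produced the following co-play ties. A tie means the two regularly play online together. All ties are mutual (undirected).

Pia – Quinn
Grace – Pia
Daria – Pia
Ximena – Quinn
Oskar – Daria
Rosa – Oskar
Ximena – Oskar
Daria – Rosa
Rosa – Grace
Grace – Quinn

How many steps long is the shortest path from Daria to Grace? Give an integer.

One shortest route is Daria – Pia – Grace, which uses 2 edges, and Daria and Grace are not directly tied, so nothing shorter exists. So d(Daria,Grace) = 2.

2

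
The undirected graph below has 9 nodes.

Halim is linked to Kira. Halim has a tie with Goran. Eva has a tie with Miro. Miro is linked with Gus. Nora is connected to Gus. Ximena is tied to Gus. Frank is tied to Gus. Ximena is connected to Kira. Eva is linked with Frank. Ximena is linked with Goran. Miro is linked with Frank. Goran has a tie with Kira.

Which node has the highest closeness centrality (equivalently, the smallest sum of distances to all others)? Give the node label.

Farness (sum of distances to all others) for each node — Eva:23, Frank:17, Goran:18, Gus:13, Halim:24, Kira:18, Miro:17, Nora:20, Ximena:14.
The smallest farness is 13, for Gus, so Gus has the highest closeness.

Gus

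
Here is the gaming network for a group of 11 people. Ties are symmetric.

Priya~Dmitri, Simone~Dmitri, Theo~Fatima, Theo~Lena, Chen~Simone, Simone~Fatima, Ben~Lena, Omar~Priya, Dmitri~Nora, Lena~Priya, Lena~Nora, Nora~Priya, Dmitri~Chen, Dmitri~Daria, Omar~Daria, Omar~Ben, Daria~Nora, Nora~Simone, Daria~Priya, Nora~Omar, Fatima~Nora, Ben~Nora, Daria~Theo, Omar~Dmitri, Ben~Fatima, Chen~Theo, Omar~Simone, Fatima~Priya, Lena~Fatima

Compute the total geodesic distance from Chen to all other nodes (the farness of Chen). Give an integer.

Distances from Chen: Ben:3, Daria:2, Dmitri:1, Fatima:2, Lena:2, Nora:2, Omar:2, Priya:2, Simone:1, Theo:1.
Sum = 3 + 2 + 1 + 2 + 2 + 2 + 2 + 2 + 1 + 1 = 18.

18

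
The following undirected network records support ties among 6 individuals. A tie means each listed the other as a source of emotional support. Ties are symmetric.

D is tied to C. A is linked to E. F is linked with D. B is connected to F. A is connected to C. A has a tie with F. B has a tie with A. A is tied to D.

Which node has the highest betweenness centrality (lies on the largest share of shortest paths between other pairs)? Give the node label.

Unnormalized betweenness of each node: A:6, B:0, C:0, D:1/2, E:0, F:1/2.
A has the largest value, 6, making it the main broker — the node through which the most shortest paths run.

A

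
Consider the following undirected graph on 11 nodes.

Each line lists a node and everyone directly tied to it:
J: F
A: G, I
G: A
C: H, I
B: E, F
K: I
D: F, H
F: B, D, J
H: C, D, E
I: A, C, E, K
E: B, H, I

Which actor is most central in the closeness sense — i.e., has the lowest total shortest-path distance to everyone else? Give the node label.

E

Farness (sum of distances to all others) for each node — A:27, B:23, C:23, D:26, E:19, F:26, G:36, H:22, I:20, J:35, K:29.
The smallest farness is 19, for E, so E has the highest closeness.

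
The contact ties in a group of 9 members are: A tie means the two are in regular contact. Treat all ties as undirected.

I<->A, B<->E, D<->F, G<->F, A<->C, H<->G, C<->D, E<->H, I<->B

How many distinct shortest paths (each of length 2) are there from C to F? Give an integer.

1

The shortest distance is 2, and the only length-2 path is C–D–F. So there is exactly 1 shortest path.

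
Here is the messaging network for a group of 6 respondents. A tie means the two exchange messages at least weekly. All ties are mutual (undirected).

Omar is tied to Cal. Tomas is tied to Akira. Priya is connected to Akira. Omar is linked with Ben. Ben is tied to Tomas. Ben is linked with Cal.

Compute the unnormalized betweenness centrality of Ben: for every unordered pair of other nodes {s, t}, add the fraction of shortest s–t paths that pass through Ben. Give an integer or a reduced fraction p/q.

6

Pairs whose geodesics pass through Ben — Omar–Akira: 1; Omar–Tomas: 1; Omar–Priya: 1; Akira–Cal: 1; Tomas–Cal: 1; Cal–Priya: 1.
All other pairs contribute 0.
Summing the contributions gives betweenness(Ben) = 6.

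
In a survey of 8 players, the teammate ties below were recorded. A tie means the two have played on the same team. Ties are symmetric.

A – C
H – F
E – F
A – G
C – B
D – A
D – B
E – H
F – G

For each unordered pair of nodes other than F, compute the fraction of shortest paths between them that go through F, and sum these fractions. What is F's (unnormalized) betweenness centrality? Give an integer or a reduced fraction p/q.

10

Pairs whose geodesics pass through F — A–E: 1; A–H: 1; D–E: 1; D–H: 1; C–E: 1; C–H: 1; B–E: 2/2; B–H: 2/2; E–G: 1; H–G: 1.
All other pairs contribute 0.
Summing the contributions gives betweenness(F) = 10.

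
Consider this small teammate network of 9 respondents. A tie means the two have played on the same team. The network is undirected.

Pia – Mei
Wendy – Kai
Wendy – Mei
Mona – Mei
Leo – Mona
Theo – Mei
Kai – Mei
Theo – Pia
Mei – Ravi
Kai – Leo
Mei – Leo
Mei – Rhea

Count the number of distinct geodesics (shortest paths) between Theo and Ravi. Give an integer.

1

The shortest distance is 2, and the only length-2 path is Theo–Mei–Ravi. So there is exactly 1 shortest path.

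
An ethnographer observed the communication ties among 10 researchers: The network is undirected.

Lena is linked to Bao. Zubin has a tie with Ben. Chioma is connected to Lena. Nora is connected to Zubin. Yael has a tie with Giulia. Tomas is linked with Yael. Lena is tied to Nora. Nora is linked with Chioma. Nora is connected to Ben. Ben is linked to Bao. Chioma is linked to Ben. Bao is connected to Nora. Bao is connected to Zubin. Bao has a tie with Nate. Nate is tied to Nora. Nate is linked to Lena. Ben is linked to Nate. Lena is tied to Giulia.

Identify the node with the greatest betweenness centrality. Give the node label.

Unnormalized betweenness of each node: Bao:10/3, Ben:3/2, Chioma:1, Giulia:14, Lena:56/3, Nate:1, Nora:9/2, Tomas:0, Yael:8, Zubin:0.
Lena has the largest value, 56/3, making it the main broker — the node through which the most shortest paths run.

Lena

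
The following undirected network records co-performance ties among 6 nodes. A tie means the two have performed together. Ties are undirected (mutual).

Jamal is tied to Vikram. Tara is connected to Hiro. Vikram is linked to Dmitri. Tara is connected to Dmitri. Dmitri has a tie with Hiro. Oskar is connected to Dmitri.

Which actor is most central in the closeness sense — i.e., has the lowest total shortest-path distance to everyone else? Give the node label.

Farness (sum of distances to all others) for each node — Dmitri:6, Hiro:9, Jamal:12, Oskar:10, Tara:9, Vikram:8.
The smallest farness is 6, for Dmitri, so Dmitri has the highest closeness.

Dmitri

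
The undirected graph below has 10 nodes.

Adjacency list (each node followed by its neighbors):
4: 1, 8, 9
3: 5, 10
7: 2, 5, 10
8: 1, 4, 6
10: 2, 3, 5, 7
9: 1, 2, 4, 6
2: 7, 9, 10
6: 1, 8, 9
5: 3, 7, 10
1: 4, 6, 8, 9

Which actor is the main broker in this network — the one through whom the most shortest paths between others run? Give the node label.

9

Unnormalized betweenness of each node: 1:7/3, 2:20, 3:0, 4:2, 5:1/2, 6:2, 7:3, 8:1/3, 9:61/3, 10:19/2.
9 has the largest value, 61/3, making it the main broker — the node through which the most shortest paths run.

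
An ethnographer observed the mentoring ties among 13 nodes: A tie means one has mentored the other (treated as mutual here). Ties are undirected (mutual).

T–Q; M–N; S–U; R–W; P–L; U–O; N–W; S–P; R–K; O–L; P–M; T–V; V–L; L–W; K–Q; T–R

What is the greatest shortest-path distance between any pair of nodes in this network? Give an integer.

5

Eccentricity of each node (its greatest distance to any other): K:5, L:3, M:5, N:4, O:4, P:4, Q:5, R:4, S:5, T:4, U:5, V:3, W:3.
The maximum eccentricity is 5, realized for instance by the pair M–Q via M – P – L – V – T – Q. So the diameter is 5.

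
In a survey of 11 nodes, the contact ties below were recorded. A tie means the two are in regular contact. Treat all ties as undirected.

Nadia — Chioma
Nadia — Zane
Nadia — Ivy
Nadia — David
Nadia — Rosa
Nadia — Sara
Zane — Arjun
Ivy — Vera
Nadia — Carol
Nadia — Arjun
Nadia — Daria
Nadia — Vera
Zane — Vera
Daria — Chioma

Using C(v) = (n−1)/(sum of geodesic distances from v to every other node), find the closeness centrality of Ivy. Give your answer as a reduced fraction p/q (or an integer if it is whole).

5/9

Distances from Ivy: Arjun:2, Carol:2, Chioma:2, Daria:2, David:2, Nadia:1, Rosa:2, Sara:2, Vera:1, Zane:2. Sum = 18.
n = 11, so closeness = 10/18 = 5/9.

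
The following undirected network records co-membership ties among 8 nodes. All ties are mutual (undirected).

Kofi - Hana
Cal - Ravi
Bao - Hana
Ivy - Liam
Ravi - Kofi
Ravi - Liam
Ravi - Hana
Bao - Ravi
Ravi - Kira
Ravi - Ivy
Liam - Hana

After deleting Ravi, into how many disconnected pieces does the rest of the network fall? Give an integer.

Without Ravi, the remaining ties split the others into: {Bao, Hana, Ivy, Kofi, Liam}; {Cal}; {Kira}.
That's 3 separate components.

3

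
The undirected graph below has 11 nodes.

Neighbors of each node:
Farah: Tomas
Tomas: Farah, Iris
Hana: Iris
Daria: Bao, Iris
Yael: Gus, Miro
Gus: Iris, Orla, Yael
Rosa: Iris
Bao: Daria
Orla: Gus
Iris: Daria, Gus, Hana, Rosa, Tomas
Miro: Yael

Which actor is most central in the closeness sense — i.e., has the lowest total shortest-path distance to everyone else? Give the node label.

Iris

Farness (sum of distances to all others) for each node — Bao:32, Daria:23, Farah:32, Gus:19, Hana:25, Iris:16, Miro:35, Orla:28, Rosa:25, Tomas:23, Yael:26.
The smallest farness is 16, for Iris, so Iris has the highest closeness.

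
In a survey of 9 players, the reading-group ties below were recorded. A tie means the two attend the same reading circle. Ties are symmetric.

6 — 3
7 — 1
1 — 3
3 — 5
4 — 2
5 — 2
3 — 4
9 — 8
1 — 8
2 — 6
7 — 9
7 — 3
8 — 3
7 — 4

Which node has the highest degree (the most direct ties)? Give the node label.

Degrees — 1:3, 2:3, 3:6, 4:3, 5:2, 6:2, 7:4, 8:3, 9:2.
The maximum is 6, attained only by 3.

3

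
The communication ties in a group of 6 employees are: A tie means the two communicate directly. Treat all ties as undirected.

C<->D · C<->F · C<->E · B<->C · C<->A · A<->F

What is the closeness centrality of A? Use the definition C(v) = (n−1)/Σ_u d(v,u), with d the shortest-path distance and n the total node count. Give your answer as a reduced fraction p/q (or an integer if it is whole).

5/8

Distances from A: B:2, C:1, D:2, E:2, F:1. Sum = 8.
n = 6, so closeness = 5/8.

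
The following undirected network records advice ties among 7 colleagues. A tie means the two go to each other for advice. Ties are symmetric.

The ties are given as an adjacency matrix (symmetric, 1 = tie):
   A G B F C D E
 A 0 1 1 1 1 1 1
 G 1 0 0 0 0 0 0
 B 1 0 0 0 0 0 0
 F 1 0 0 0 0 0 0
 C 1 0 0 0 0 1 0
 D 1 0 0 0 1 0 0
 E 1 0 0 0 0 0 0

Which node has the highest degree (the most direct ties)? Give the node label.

Degrees — A:6, B:1, C:2, D:2, E:1, F:1, G:1.
The maximum is 6, attained only by A.

A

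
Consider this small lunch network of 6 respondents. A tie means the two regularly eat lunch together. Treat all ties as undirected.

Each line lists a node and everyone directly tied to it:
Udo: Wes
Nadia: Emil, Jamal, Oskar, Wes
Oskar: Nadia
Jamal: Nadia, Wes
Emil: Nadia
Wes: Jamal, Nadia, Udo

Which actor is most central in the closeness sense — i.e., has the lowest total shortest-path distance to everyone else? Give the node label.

Nadia

Farness (sum of distances to all others) for each node — Emil:10, Jamal:8, Nadia:6, Oskar:10, Udo:11, Wes:7.
The smallest farness is 6, for Nadia, so Nadia has the highest closeness.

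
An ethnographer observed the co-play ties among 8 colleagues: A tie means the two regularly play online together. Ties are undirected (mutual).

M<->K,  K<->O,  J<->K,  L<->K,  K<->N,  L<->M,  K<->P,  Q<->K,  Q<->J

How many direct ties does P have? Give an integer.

P is directly tied to K. That is 1 neighbor, so the degree of P is 1.

1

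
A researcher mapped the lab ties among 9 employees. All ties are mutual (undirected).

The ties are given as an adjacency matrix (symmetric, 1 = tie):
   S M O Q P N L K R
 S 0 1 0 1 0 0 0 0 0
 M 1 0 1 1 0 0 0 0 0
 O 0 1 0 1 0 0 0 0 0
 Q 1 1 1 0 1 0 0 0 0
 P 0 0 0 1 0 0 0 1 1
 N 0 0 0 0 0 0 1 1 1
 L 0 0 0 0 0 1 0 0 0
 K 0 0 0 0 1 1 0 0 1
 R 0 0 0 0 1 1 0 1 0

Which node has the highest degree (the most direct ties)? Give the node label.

Degrees — K:3, L:1, M:3, N:3, O:2, P:3, Q:4, R:3, S:2.
The maximum is 4, attained only by Q.

Q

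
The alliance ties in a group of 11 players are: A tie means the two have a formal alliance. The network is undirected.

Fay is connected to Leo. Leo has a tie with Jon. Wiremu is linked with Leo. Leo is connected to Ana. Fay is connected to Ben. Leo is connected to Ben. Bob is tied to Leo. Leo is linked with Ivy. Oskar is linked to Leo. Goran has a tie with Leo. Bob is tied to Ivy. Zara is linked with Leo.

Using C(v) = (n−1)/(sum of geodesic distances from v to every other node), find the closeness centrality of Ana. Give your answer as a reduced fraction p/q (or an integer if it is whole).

10/19

Distances from Ana: Ben:2, Bob:2, Fay:2, Goran:2, Ivy:2, Jon:2, Leo:1, Oskar:2, Wiremu:2, Zara:2. Sum = 19.
n = 11, so closeness = 10/19.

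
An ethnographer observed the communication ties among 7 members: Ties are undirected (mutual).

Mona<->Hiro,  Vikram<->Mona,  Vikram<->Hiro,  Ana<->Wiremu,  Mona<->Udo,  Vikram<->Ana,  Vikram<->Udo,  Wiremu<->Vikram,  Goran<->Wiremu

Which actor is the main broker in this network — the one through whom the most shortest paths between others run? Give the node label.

Unnormalized betweenness of each node: Ana:0, Goran:0, Hiro:0, Mona:1/2, Udo:0, Vikram:19/2, Wiremu:5.
Vikram has the largest value, 19/2, making it the main broker — the node through which the most shortest paths run.

Vikram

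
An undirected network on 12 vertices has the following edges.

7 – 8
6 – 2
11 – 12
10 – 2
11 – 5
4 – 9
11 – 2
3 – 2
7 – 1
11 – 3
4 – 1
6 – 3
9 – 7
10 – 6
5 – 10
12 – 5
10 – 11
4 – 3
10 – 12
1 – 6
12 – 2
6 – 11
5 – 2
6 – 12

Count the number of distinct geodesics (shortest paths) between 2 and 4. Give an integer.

1

The shortest distance is 2, and the only length-2 path is 2–3–4. So there is exactly 1 shortest path.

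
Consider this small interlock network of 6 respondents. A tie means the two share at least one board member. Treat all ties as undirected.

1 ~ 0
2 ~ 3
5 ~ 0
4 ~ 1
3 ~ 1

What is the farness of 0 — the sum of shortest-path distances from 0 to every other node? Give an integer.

Distances from 0: 1:1, 2:3, 3:2, 4:2, 5:1.
Sum = 1 + 3 + 2 + 2 + 1 = 9.

9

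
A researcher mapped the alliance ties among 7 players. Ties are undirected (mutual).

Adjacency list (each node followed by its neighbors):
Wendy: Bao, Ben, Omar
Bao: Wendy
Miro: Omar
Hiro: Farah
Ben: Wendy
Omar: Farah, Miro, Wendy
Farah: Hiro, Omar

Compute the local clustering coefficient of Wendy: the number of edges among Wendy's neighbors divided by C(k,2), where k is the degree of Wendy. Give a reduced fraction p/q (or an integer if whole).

Wendy's neighbors: Bao, Ben, and Omar (k = 3).
Possible neighbor pairs: C(3,2) = 3. Edges among them: none → e = 0.
Clustering(Wendy) = 0/3 = 0.

0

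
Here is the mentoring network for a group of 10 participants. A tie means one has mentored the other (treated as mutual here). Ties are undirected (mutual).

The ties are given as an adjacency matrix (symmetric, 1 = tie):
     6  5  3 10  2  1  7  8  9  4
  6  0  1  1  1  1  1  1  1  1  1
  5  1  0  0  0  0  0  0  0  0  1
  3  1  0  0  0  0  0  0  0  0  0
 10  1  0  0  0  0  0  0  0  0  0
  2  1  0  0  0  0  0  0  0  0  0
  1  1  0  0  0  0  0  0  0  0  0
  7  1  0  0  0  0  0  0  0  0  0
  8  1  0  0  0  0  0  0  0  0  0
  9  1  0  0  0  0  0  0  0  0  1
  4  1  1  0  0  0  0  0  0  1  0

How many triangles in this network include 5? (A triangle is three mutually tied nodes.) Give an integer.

1

5's neighbors: 4 and 6.
Neighbor pairs that are themselves tied: 5–4–6. Each forms one triangle with 5, for 1 in total.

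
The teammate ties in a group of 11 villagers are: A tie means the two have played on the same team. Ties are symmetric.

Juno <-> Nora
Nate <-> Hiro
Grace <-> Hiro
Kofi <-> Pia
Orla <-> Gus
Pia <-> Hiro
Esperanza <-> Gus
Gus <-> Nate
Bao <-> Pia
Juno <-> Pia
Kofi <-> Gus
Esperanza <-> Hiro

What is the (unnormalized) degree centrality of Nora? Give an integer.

Nora is directly tied to Juno. That is 1 neighbor, so the degree of Nora is 1.

1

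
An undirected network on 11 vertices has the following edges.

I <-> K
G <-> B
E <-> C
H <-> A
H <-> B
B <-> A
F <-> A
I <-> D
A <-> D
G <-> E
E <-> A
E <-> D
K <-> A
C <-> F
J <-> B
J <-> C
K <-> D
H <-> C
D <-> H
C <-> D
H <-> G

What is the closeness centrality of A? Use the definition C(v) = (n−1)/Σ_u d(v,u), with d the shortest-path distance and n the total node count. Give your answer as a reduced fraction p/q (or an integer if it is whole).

Distances from A: B:1, C:2, D:1, E:1, F:1, G:2, H:1, I:2, J:2, K:1. Sum = 14.
n = 11, so closeness = 10/14 = 5/7.

5/7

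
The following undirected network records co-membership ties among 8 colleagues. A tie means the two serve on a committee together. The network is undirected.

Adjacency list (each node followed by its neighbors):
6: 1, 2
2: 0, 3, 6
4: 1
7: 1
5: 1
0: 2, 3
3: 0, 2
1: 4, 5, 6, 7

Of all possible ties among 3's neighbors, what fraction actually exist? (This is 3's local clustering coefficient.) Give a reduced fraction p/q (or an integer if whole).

3's neighbors: 0 and 2 (k = 2).
Possible neighbor pairs: C(2,2) = 1. Edges among them: 0–2 → e = 1.
Clustering(3) = 1/1.

1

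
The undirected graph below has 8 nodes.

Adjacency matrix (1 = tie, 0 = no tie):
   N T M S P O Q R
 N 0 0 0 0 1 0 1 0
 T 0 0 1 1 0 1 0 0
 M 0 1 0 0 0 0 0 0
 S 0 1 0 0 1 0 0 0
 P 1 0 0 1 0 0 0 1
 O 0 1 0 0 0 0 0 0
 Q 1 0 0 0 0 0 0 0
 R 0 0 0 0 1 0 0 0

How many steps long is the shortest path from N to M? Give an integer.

One shortest route is N – P – S – T – M, which uses 4 edges, and at distance 3 from N we only reach {T}, which does not include M. So d(N,M) = 4.

4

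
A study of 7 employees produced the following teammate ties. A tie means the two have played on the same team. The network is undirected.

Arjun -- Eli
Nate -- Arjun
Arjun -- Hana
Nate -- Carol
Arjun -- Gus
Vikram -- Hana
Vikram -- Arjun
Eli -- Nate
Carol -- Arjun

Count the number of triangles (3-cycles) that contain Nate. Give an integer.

Nate's neighbors: Arjun, Carol, and Eli.
Neighbor pairs that are themselves tied: Nate–Arjun–Carol; Nate–Arjun–Eli. Each forms one triangle with Nate, for 2 in total.

2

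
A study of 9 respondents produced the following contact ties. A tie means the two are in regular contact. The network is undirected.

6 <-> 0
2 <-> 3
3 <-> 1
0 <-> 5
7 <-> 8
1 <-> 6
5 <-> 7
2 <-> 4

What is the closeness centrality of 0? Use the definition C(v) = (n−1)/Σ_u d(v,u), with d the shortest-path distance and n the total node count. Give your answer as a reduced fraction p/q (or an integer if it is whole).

8/21

Distances from 0: 1:2, 2:4, 3:3, 4:5, 5:1, 6:1, 7:2, 8:3. Sum = 21.
n = 9, so closeness = 8/21.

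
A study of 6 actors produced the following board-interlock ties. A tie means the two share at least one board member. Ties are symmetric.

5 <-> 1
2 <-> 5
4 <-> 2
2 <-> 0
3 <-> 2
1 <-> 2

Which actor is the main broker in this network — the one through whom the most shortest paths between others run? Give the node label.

Unnormalized betweenness of each node: 0:0, 1:0, 2:9, 3:0, 4:0, 5:0.
2 has the largest value, 9, making it the main broker — the node through which the most shortest paths run.

2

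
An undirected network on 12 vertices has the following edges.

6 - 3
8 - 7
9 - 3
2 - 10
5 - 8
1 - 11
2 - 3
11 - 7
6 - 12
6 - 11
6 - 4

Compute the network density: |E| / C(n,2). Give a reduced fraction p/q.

There are 11 edges and 12 nodes, so the maximum possible is C(12,2) = 66.
Density = 11/66 = 1/6.

1/6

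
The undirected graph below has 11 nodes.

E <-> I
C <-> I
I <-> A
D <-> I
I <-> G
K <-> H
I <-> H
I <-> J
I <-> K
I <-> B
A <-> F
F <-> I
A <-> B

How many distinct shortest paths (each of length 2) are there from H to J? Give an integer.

1

The shortest distance is 2, and the only length-2 path is H–I–J. So there is exactly 1 shortest path.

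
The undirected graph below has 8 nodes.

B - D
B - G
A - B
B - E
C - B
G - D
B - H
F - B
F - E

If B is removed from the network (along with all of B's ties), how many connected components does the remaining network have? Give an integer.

Without B, the remaining ties split the others into: {D, G}; {E, F}; {H}; {C}; {A}.
That's 5 separate components.

5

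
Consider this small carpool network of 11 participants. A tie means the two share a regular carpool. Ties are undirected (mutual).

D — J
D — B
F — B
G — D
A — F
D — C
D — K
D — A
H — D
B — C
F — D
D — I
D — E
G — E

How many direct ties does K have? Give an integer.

K is directly tied to D. That is 1 neighbor, so the degree of K is 1.

1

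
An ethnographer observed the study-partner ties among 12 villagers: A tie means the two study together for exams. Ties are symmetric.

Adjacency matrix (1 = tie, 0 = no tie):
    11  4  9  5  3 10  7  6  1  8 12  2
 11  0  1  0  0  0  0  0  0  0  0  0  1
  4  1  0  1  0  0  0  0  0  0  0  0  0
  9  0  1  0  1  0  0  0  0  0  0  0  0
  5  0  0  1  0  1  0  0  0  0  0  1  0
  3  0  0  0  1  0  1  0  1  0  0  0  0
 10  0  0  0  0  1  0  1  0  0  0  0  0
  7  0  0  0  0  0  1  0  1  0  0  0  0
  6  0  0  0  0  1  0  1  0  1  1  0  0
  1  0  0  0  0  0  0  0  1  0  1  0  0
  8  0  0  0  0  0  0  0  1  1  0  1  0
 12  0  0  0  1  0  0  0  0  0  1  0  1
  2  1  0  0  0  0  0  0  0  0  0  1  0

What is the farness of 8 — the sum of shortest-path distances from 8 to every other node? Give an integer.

Distances from 8: 1:1, 2:2, 3:2, 4:4, 5:2, 6:1, 7:2, 9:3, 10:3, 11:3, 12:1.
Sum = 1 + 2 + 2 + 4 + 2 + 1 + 2 + 3 + 3 + 3 + 1 = 24.

24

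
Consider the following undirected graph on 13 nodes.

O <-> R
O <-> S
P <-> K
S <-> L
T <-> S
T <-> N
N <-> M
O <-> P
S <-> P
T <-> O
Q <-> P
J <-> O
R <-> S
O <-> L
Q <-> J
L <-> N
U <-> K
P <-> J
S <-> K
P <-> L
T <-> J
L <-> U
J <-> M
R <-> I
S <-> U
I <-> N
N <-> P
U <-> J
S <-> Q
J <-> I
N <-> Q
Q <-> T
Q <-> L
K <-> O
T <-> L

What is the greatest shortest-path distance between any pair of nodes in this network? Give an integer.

3

Eccentricity of each node (its greatest distance to any other): I:3, J:2, K:3, L:2, M:3, N:2, O:2, P:2, Q:2, R:3, S:3, T:2, U:2.
The maximum eccentricity is 3, realized for instance by the pair M–R via M – N – I – R. So the diameter is 3.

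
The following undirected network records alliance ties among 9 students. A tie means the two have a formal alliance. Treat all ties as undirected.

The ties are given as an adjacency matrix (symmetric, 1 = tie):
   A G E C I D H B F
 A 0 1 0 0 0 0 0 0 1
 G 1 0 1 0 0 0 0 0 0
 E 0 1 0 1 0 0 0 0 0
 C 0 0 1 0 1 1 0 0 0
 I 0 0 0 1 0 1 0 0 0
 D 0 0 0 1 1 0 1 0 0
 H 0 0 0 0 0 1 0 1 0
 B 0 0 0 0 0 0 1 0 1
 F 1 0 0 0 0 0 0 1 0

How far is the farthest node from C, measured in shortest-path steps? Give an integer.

4

Distances from C: A:3, B:3, D:1, E:1, F:4, G:2, H:2, I:1.
The largest is 4 (to F), so the eccentricity of C is 4.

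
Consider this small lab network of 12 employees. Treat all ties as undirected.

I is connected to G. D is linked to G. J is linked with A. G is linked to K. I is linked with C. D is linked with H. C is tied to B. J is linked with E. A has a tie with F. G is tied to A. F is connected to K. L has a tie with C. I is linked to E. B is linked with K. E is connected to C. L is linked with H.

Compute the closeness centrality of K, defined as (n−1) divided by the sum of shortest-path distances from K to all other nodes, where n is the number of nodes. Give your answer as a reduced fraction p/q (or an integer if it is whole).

Distances from K: A:2, B:1, C:2, D:2, E:3, F:1, G:1, H:3, I:2, J:3, L:3. Sum = 23.
n = 12, so closeness = 11/23.

11/23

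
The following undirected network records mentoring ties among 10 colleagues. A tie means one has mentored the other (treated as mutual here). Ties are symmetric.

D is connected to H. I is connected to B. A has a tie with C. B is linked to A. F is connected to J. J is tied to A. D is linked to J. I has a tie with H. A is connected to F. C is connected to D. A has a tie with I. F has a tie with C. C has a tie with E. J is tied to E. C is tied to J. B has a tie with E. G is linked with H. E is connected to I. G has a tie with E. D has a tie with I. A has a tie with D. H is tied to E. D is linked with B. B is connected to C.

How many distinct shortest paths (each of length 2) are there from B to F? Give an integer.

The shortest distance is 2. The length-2 paths are: B–C–F; B–A–F.
That gives 2 distinct shortest paths.

2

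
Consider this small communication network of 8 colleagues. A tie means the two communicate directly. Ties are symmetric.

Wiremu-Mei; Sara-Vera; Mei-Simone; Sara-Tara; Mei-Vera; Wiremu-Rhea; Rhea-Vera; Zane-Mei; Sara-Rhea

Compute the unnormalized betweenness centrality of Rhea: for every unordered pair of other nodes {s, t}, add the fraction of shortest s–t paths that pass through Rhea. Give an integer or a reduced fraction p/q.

5/2

Pairs whose geodesics pass through Rhea — Vera–Wiremu: 1/2; Tara–Wiremu: 1; Wiremu–Sara: 1.
All other pairs contribute 0.
Summing the contributions gives betweenness(Rhea) = 5/2.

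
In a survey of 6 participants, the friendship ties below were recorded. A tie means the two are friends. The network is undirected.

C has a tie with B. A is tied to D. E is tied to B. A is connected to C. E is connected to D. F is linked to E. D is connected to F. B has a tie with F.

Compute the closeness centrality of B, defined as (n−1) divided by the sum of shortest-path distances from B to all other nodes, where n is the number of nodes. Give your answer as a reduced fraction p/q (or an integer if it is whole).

5/7

Distances from B: A:2, C:1, D:2, E:1, F:1. Sum = 7.
n = 6, so closeness = 5/7.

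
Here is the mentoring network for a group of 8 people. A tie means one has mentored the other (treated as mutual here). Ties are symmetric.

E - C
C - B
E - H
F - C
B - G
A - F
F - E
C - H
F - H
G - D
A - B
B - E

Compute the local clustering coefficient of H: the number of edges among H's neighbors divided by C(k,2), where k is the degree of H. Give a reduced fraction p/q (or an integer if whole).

1

H's neighbors: C, E, and F (k = 3).
Possible neighbor pairs: C(3,2) = 3. Edges among them: C–E, C–F, E–F → e = 3.
Clustering(H) = 3/3 = 1.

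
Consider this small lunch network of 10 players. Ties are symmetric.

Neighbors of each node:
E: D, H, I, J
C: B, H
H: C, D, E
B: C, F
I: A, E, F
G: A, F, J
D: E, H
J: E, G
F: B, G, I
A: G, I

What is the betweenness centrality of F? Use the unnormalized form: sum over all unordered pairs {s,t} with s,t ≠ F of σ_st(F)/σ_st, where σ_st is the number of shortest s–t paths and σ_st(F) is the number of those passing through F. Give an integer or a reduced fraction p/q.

43/6

Pairs whose geodesics pass through F — I–G: 1/2; I–C: 1/2; I–B: 1; A–C: 2/3; A–B: 2/2; G–C: 1; G–B: 1; J–B: 1; E–B: 1/2.
All other pairs contribute 0.
Summing the contributions gives betweenness(F) = 43/6.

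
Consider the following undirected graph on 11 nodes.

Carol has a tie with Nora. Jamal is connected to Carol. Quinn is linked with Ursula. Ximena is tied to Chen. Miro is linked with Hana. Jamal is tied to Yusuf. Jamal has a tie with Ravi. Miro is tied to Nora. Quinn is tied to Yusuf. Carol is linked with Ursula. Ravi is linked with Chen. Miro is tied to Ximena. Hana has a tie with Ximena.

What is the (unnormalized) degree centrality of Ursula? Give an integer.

Ursula is directly tied to Carol and Quinn. That is 2 neighbors, so the degree of Ursula is 2.

2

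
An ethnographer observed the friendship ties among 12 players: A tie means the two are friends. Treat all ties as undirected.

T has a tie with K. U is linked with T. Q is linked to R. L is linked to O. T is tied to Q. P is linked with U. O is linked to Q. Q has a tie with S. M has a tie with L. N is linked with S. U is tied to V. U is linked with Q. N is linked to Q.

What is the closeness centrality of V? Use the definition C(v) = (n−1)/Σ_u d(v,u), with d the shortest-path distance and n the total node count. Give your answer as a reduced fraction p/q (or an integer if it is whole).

Distances from V: K:3, L:4, M:5, N:3, O:3, P:2, Q:2, R:3, S:3, T:2, U:1. Sum = 31.
n = 12, so closeness = 11/31.

11/31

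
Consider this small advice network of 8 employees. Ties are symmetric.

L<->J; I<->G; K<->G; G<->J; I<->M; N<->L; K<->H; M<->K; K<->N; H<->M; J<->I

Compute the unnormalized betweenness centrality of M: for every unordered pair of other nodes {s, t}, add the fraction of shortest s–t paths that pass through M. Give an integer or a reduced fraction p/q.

Pairs whose geodesics pass through M — J–H: 1/2; N–I: 1/3; K–I: 1/2; H–I: 1.
All other pairs contribute 0.
Summing the contributions gives betweenness(M) = 7/3.

7/3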